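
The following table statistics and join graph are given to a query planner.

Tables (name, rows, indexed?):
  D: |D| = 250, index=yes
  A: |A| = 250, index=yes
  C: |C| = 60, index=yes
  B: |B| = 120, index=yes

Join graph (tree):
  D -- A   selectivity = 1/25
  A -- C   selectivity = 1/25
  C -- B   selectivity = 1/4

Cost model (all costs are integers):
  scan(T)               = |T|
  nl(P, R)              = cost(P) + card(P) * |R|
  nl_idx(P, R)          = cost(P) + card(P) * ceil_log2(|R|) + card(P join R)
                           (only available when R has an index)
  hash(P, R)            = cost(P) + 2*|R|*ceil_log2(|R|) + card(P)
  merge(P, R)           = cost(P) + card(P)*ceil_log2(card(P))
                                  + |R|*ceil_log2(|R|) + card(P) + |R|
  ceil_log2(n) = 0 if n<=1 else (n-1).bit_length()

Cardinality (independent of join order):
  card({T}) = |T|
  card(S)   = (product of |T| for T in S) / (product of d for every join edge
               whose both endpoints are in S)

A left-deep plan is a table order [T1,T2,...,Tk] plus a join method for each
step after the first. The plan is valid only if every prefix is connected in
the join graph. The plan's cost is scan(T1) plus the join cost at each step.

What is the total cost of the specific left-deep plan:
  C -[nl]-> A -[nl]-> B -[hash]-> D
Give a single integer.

step 1: scan C: cost=60, card=60
step 2: join A via nl
    card(P join A) = 60*250/(25) = 600
    cost = 60 + 60*250 = 15060
step 3: join B via nl
    card(P join B) = 600*120/(4) = 18000
    cost = 15060 + 600*120 = 87060
step 4: join D via hash
    card(P join D) = 18000*250/(25) = 180000
    cost = 87060 + 2*250*8 + 18000 = 109060

109060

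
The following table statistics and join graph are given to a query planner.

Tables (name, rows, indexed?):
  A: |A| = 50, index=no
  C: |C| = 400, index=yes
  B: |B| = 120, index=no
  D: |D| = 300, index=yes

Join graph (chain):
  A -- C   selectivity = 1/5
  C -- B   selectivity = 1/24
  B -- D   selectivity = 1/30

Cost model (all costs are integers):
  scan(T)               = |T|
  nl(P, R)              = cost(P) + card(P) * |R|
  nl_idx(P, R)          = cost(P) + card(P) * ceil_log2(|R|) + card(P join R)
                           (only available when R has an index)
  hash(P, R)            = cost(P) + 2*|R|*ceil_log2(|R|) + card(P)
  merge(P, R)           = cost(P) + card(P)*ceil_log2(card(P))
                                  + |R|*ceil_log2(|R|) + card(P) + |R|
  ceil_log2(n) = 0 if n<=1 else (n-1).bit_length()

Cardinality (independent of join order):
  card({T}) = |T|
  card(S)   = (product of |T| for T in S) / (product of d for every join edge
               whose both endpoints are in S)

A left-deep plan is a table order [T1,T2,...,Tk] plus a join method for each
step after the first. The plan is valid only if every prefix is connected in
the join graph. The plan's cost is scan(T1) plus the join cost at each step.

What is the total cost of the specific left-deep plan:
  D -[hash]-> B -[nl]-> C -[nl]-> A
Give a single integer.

step 1: scan D: cost=300, card=300
step 2: join B via hash
    card(P join B) = 300*120/(30) = 1200
    cost = 300 + 2*120*7 + 300 = 2280
step 3: join C via nl
    card(P join C) = 1200*400/(24) = 20000
    cost = 2280 + 1200*400 = 482280
step 4: join A via nl
    card(P join A) = 20000*50/(5) = 200000
    cost = 482280 + 20000*50 = 1482280

1482280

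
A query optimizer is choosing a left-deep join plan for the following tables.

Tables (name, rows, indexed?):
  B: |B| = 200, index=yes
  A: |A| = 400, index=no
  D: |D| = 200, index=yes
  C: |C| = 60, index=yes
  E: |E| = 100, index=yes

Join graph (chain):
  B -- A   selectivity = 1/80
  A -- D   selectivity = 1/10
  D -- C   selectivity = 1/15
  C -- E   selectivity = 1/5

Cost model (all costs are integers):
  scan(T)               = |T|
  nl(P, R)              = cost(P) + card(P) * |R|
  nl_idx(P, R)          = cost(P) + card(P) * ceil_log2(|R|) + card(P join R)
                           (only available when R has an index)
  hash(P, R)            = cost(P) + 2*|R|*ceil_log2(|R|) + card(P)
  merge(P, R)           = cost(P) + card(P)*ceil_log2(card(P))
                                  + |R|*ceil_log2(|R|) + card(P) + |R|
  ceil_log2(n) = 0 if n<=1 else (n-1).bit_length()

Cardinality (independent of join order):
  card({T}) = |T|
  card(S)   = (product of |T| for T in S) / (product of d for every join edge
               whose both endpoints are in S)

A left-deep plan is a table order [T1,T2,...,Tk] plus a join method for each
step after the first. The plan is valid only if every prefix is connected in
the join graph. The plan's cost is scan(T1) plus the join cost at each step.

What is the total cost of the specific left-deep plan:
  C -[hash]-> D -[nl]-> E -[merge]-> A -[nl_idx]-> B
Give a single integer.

7047320

step 1: scan C: cost=60, card=60
step 2: join D via hash
    card(P join D) = 60*200/(15) = 800
    cost = 60 + 2*200*8 + 60 = 3320
step 3: join E via nl
    card(P join E) = 800*100/(5) = 16000
    cost = 3320 + 800*100 = 83320
step 4: join A via merge
    card(P join A) = 16000*400/(10) = 640000
    cost = 83320 + 16000*14 + 400*9 + 16000 + 400 = 327320
step 5: join B via nl_idx
    card(P join B) = 640000*200/(80) = 1600000
    cost = 327320 + 640000*8 + 1600000 = 7047320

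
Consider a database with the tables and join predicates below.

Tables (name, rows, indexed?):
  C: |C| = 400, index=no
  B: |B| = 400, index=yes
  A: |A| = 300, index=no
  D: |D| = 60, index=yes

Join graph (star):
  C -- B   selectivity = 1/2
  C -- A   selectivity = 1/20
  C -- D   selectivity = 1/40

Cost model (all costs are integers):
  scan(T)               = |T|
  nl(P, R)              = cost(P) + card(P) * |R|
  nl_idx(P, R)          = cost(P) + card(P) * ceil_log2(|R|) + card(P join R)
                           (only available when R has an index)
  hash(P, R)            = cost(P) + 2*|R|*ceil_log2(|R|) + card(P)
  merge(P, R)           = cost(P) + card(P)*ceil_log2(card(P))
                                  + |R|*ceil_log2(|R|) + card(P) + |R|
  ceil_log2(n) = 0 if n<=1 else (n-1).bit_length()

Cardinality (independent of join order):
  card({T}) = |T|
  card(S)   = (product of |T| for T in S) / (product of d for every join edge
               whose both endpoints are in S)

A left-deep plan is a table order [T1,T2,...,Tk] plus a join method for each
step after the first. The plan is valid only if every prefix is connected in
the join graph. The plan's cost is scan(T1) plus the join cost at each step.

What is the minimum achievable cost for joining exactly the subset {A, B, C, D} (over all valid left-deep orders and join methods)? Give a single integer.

23720

Selinger DP over subsets of {A,B,C,D}:
  {C}: scan cost=400, card=400
  {B}: scan cost=400, card=400
  {A}: scan cost=300, card=300
  {D}: scan cost=60, card=60
  {BC}: card=80000; try (C,hash)→8000, (B,hash)→8000, (C,merge)→8400, (B,merge)→8400, (B,nl_idx)→84000, (C,nl)→160400 …(+1); best=8000 via (C,hash)
  {AC}: card=6000; try (A,hash)→6200, (C,merge)→7300, (A,merge)→7400, (C,hash)→7800, (C,nl)→120300, (A,nl)→120400; best=6200 via (A,hash)
  {CD}: card=600; try (D,hash)→1520, (D,nl_idx)→3400, (C,merge)→4480, (D,merge)→4820, (C,hash)→7320, (C,nl)→24060 …(+1); best=1520 via (D,hash)
  {ABC}: card=1200000; try (B,hash)→19400, (A,hash)→93400, (B,merge)→94200, (B,nl_idx)→1260200, (A,merge)→1451000, (B,nl)→2406200 …(+1); best=19400 via (B,hash)
  {BCD}: card=120000; try (B,hash)→9320, (B,merge)→12120, (D,hash)→88720, (B,nl_idx)→126920, (B,nl)→241520, (D,nl_idx)→608000 …(+2); best=9320 via (B,hash)
  {ACD}: card=9000; try (A,hash)→7520, (A,merge)→11120, (D,hash)→12920, (D,nl_idx)→51200, (D,merge)→90620, (A,nl)→181520 …(+1); best=7520 via (A,hash)
  {ABCD}: card=1800000; try (B,hash)→23720, (A,hash)→134720, (B,merge)→146520, (D,hash)→1220120, (B,nl_idx)→1888520, (A,merge)→2172320 …(+5); best=23720 via (B,hash)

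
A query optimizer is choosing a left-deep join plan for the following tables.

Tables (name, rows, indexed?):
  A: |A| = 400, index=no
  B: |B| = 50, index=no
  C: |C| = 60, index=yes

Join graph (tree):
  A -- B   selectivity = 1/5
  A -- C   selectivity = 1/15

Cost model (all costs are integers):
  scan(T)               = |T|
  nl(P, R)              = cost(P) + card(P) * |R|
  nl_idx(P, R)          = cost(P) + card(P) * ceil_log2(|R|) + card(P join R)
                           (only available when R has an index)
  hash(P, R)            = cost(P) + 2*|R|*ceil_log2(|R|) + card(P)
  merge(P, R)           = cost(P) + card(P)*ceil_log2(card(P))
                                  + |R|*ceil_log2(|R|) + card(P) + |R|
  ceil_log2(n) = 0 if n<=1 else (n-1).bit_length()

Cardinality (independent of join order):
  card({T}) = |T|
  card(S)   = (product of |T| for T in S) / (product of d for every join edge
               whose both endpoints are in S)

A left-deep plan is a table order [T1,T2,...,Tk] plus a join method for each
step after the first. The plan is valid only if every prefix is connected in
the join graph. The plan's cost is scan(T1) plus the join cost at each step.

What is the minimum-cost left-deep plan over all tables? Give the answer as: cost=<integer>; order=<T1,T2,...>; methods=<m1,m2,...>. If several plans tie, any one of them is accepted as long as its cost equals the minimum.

Selinger DP (subsets sized 1..n):
  {A}: scan cost=400, card=400
  {B}: scan cost=50, card=50
  {C}: scan cost=60, card=60
  {AB}: card=4000; try (B,hash)→1400, (A,merge)→4400, (B,merge)→4750, (A,hash)→7300, (A,nl)→20050, (B,nl)→20400; best=1400 via (B,hash)
  {AC}: card=1600; try (C,hash)→1520, (C,nl_idx)→4400, (A,merge)→4480, (C,merge)→4820, (A,hash)→7320, (A,nl)→24060 …(+1); best=1520 via (C,hash)
  {ABC}: card=16000; try (B,hash)→3720, (C,hash)→6120, (B,merge)→21070, (C,nl_idx)→41400, (C,merge)→53820, (B,nl)→81520 …(+1); best=3720 via (B,hash)

cost=3720; order=A,C,B; methods=hash,hash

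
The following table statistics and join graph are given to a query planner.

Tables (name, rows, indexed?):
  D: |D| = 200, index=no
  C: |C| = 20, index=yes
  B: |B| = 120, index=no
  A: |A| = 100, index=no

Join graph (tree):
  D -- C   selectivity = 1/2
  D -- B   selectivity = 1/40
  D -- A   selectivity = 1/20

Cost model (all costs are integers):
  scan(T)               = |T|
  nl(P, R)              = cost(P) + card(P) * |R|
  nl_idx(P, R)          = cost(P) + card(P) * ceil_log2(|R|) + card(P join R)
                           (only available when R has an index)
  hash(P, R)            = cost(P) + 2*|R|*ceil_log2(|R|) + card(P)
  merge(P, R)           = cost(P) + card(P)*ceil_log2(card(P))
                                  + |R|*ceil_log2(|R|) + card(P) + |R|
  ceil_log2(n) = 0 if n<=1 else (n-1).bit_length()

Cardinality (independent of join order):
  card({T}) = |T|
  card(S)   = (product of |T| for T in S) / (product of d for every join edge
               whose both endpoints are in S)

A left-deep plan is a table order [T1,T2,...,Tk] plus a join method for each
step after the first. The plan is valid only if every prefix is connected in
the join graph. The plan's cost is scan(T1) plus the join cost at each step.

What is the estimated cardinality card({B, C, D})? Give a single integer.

Tables in S: B(120), C(20), D(200)
Edges inside S: D-C(d=2), D-B(d=40)
numerator = 120 * 20 * 200 = 480000
denominator = 2 * 40 = 80
card(S) = 480000 / 80 = 6000

6000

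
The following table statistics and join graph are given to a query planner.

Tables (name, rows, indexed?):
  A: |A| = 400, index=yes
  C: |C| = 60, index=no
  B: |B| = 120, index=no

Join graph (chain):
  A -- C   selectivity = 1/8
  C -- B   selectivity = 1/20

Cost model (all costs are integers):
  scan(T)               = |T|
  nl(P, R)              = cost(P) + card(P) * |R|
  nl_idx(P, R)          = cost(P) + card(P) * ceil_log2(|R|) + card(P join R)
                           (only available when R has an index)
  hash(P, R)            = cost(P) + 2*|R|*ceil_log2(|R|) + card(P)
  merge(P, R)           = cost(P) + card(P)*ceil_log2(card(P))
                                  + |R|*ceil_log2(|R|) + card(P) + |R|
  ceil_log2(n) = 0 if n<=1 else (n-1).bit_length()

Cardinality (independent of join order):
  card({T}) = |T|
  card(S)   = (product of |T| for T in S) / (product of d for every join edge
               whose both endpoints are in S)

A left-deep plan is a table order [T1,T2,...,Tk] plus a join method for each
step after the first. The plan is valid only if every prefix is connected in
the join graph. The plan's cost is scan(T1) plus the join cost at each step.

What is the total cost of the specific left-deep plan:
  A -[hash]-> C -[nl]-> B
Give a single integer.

step 1: scan A: cost=400, card=400
step 2: join C via hash
    card(P join C) = 400*60/(8) = 3000
    cost = 400 + 2*60*6 + 400 = 1520
step 3: join B via nl
    card(P join B) = 3000*120/(20) = 18000
    cost = 1520 + 3000*120 = 361520

361520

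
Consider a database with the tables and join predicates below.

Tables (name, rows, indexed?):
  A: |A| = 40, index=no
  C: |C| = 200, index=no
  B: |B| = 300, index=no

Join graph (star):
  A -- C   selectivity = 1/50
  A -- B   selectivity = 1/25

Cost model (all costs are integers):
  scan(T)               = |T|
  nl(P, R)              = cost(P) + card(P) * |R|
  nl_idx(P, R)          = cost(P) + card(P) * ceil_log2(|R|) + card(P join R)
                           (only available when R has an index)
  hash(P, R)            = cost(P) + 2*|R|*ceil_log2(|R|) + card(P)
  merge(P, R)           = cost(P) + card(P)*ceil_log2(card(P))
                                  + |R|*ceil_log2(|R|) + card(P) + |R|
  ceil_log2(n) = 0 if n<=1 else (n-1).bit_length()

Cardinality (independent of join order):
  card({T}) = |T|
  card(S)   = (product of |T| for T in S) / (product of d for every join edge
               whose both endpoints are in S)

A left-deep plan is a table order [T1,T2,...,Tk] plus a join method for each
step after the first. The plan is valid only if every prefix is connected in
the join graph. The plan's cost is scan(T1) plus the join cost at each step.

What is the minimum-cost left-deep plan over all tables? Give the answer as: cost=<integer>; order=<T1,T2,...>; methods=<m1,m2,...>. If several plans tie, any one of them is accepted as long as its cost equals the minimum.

Selinger DP (subsets sized 1..n):
  {A}: scan cost=40, card=40
  {C}: scan cost=200, card=200
  {B}: scan cost=300, card=300
  {AC}: card=160; try (A,hash)→880, (C,merge)→2120, (A,merge)→2280, (C,hash)→3280, (C,nl)→8040, (A,nl)→8200; best=880 via (A,hash)
  {AB}: card=480; try (A,hash)→1080, (B,merge)→3320, (A,merge)→3580, (B,hash)→5480, (B,nl)→12040, (A,nl)→12300; best=1080 via (A,hash)
  {ABC}: card=1920; try (C,hash)→4760, (B,merge)→5320, (B,hash)→6440, (C,merge)→7680, (B,nl)→48880, (C,nl)→97080; best=4760 via (C,hash)

cost=4760; order=B,A,C; methods=hash,hash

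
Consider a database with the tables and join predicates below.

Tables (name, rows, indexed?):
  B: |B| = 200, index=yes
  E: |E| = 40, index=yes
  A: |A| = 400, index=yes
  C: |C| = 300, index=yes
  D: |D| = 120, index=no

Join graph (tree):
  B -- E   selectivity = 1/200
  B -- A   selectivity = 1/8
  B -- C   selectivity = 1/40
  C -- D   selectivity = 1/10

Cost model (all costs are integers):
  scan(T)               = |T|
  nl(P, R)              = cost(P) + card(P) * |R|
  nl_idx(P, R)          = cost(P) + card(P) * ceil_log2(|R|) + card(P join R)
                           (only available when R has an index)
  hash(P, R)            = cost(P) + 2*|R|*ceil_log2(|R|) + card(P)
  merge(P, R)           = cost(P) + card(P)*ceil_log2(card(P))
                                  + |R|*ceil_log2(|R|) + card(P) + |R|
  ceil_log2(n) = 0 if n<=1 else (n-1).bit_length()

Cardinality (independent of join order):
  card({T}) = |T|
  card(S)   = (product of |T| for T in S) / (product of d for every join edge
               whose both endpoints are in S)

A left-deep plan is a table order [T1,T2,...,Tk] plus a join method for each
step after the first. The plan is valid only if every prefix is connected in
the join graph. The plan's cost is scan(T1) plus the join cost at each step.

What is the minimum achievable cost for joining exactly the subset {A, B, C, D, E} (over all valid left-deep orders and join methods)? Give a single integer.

13840

Selinger DP over subsets of {A,B,C,D,E}:
  {B}: scan cost=200, card=200
  {E}: scan cost=40, card=40
  {A}: scan cost=400, card=400
  {C}: scan cost=300, card=300
  {D}: scan cost=120, card=120
  {BE}: card=40; try (B,nl_idx)→400, (E,hash)→880, (E,nl_idx)→1440, (B,merge)→2120, (E,merge)→2280, (B,hash)→3280 …(+2); best=400 via (B,nl_idx)
  {AB}: card=10000; try (B,hash)→4000, (A,merge)→6000, (B,merge)→6200, (A,hash)→7600, (A,nl_idx)→12000, (B,nl_idx)→13600 …(+2); best=4000 via (B,hash)
  {BC}: card=1500; try (C,nl_idx)→3500, (B,hash)→3800, (B,nl_idx)→4200, (C,merge)→5000, (B,merge)→5100, (C,hash)→5800 …(+2); best=3500 via (C,nl_idx)
  {CD}: card=3600; try (D,hash)→2280, (C,merge)→4080, (D,merge)→4260, (C,nl_idx)→4800, (C,hash)→5640, (C,nl)→36120 …(+1); best=2280 via (D,hash)
  {ABE}: card=2000; try (A,nl_idx)→2760, (A,merge)→4680, (A,hash)→7640, (E,hash)→14480, (A,nl)→16400, (E,nl_idx)→66000 …(+2); best=2760 via (A,nl_idx)
  {BCE}: card=300; try (C,nl_idx)→1060, (C,merge)→3680, (E,hash)→5480, (C,hash)→5840, (C,nl)→12400, (E,nl_idx)→12800 …(+2); best=1060 via (C,nl_idx)
  {ABC}: card=75000; try (A,hash)→12200, (C,hash)→19400, (A,merge)→25500, (A,nl_idx)→92000, (C,merge)→157000, (C,nl_idx)→169000 …(+2); best=12200 via (A,hash)
  {BCD}: card=18000; try (D,hash)→6680, (B,hash)→9080, (D,merge)→22460, (B,nl_idx)→49080, (B,merge)→50880, (D,nl)→183500 …(+1); best=6680 via (D,hash)
  {ABCE}: card=15000; try (A,merge)→8060, (A,hash)→8560, (C,hash)→10160, (A,nl_idx)→18760, (C,merge)→29760, (C,nl_idx)→35760 …(+6); best=8060 via (A,merge)
  {BCDE}: card=3600; try (D,hash)→3040, (D,merge)→5020, (E,hash)→25160, (D,nl)→37060, (E,nl_idx)→118280, (E,merge)→294960 …(+1); best=3040 via (D,hash)
  {ABCD}: card=900000; try (A,hash)→31880, (D,hash)→88880, (A,merge)→298680, (A,nl_idx)→1068680, (D,merge)→1363160, (A,nl)→7206680 …(+1); best=31880 via (A,hash)
  {ABCDE}: card=180000; try (A,hash)→13840, (D,hash)→24740, (A,merge)→53840, (A,nl_idx)→215440, (D,merge)→234020, (E,hash)→932360 …(+5); best=13840 via (A,hash)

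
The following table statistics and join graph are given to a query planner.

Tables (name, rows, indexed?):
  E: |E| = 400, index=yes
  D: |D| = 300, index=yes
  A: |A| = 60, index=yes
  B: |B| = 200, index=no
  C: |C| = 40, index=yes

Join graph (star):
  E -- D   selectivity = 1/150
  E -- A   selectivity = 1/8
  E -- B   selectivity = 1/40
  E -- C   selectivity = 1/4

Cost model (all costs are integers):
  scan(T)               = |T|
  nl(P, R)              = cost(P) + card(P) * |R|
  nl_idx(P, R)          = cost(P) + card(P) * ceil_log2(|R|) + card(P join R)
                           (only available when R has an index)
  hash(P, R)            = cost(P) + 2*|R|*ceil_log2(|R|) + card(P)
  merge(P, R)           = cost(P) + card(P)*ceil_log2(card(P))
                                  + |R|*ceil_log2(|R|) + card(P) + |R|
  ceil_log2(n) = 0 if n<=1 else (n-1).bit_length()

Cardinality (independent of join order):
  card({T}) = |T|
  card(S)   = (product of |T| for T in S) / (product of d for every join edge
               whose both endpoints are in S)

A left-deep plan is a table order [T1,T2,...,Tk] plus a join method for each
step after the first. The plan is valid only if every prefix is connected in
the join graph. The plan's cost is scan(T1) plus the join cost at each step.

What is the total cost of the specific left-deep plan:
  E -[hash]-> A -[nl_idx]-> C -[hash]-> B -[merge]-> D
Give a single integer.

step 1: scan E: cost=400, card=400
step 2: join A via hash
    card(P join A) = 400*60/(8) = 3000
    cost = 400 + 2*60*6 + 400 = 1520
step 3: join C via nl_idx
    card(P join C) = 3000*40/(4) = 30000
    cost = 1520 + 3000*6 + 30000 = 49520
step 4: join B via hash
    card(P join B) = 30000*200/(40) = 150000
    cost = 49520 + 2*200*8 + 30000 = 82720
step 5: join D via merge
    card(P join D) = 150000*300/(150) = 300000
    cost = 82720 + 150000*18 + 300*9 + 150000 + 300 = 2935720

2935720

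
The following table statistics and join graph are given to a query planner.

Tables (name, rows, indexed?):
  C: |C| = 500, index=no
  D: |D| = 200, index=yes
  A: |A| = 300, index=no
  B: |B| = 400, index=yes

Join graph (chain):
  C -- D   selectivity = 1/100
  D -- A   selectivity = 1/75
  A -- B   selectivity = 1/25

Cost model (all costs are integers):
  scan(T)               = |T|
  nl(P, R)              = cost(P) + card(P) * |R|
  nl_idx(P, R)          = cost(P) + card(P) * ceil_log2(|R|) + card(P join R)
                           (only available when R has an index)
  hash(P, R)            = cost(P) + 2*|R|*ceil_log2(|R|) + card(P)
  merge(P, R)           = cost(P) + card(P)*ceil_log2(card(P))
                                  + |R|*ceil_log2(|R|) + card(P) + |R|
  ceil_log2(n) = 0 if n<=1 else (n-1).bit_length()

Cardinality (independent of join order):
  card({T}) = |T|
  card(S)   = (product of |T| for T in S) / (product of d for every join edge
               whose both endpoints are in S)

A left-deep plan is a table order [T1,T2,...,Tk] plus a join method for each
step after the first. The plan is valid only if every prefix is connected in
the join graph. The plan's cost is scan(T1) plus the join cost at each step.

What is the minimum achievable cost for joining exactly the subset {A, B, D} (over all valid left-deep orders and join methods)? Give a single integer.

11500

Selinger DP over subsets of {A,B,D}:
  {D}: scan cost=200, card=200
  {A}: scan cost=300, card=300
  {B}: scan cost=400, card=400
  {AD}: card=800; try (D,nl_idx)→3500, (D,hash)→3800, (A,merge)→5000, (D,merge)→5100, (A,hash)→5800, (A,nl)→60200 …(+1); best=3500 via (D,nl_idx)
  {AB}: card=4800; try (A,hash)→6200, (B,merge)→7300, (A,merge)→7400, (B,hash)→7800, (B,nl_idx)→7800, (B,nl)→120300 …(+1); best=6200 via (A,hash)
  {ABD}: card=12800; try (B,hash)→11500, (D,hash)→14200, (B,merge)→16300, (B,nl_idx)→23500, (D,nl_idx)→57400, (D,merge)→75200 …(+2); best=11500 via (B,hash)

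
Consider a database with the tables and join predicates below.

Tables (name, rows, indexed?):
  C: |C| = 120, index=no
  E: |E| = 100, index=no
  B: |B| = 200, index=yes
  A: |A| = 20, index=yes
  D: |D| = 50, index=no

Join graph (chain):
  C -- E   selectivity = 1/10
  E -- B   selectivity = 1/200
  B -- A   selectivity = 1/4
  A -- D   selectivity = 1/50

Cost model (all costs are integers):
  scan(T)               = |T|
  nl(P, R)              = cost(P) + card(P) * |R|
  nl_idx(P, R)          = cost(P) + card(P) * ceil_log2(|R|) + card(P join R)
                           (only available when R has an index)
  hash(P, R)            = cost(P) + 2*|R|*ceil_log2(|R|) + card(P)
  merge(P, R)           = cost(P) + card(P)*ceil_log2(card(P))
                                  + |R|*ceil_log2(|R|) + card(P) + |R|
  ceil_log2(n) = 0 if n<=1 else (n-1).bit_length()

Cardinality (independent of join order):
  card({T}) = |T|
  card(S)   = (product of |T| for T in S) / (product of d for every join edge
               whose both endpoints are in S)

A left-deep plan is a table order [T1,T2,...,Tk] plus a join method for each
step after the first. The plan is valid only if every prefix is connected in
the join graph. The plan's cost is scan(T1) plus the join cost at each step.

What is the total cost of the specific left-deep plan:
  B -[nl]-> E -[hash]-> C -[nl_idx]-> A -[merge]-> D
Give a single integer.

step 1: scan B: cost=200, card=200
step 2: join E via nl
    card(P join E) = 200*100/(200) = 100
    cost = 200 + 200*100 = 20200
step 3: join C via hash
    card(P join C) = 100*120/(10) = 1200
    cost = 20200 + 2*120*7 + 100 = 21980
step 4: join A via nl_idx
    card(P join A) = 1200*20/(4) = 6000
    cost = 21980 + 1200*5 + 6000 = 33980
step 5: join D via merge
    card(P join D) = 6000*50/(50) = 6000
    cost = 33980 + 6000*13 + 50*6 + 6000 + 50 = 118330

118330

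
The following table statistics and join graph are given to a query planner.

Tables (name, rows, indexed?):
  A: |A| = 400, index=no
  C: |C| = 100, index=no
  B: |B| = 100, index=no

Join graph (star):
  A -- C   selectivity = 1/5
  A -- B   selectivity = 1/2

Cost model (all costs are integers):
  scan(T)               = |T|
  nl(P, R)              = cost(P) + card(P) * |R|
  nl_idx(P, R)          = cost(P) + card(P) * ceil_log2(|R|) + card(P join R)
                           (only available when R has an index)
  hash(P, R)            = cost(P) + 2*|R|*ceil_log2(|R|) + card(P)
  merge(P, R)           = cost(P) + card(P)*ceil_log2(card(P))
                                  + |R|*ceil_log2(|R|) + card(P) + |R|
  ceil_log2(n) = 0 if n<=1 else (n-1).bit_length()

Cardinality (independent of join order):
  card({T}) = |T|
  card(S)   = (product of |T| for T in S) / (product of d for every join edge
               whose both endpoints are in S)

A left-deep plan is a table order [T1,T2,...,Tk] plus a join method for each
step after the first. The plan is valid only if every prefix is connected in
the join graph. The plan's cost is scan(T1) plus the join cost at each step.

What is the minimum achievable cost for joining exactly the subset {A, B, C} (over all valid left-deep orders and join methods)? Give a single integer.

Selinger DP over subsets of {A,B,C}:
  {A}: scan cost=400, card=400
  {C}: scan cost=100, card=100
  {B}: scan cost=100, card=100
  {AC}: card=8000; try (C,hash)→2200, (A,merge)→4900, (C,merge)→5200, (A,hash)→7400, (A,nl)→40100, (C,nl)→40400; best=2200 via (C,hash)
  {AB}: card=20000; try (B,hash)→2200, (A,merge)→4900, (B,merge)→5200, (A,hash)→7400, (A,nl)→40100, (B,nl)→40400; best=2200 via (B,hash)
  {ABC}: card=400000; try (B,hash)→11600, (C,hash)→23600, (B,merge)→115000, (C,merge)→323000, (B,nl)→802200, (C,nl)→2002200; best=11600 via (B,hash)

11600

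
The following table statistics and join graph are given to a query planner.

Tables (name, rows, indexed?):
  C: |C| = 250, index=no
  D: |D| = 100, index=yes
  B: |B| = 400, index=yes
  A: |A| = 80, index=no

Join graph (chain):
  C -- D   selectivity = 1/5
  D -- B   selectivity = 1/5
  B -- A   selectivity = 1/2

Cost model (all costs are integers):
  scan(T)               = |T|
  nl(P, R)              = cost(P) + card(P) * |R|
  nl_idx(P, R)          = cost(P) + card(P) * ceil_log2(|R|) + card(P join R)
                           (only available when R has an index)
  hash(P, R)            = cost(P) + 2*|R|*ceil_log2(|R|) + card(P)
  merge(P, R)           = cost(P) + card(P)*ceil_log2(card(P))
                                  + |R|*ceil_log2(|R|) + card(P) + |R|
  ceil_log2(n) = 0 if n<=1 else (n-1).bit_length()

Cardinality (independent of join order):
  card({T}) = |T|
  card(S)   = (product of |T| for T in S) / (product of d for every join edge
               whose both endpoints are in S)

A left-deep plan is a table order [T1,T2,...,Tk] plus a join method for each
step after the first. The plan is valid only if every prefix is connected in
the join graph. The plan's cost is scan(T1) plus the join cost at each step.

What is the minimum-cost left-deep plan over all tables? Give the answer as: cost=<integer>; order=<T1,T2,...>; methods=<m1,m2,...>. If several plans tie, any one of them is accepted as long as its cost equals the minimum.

cost=335320; order=B,D,A,C; methods=hash,hash,hash

Selinger DP (subsets sized 1..n):
  {C}: scan cost=250, card=250
  {D}: scan cost=100, card=100
  {B}: scan cost=400, card=400
  {A}: scan cost=80, card=80
  {CD}: card=5000; try (D,hash)→1900, (C,merge)→3150, (D,merge)→3300, (C,hash)→4200, (D,nl_idx)→7000, (C,nl)→25100 …(+1); best=1900 via (D,hash)
  {BD}: card=8000; try (D,hash)→2200, (B,merge)→4900, (D,merge)→5200, (B,hash)→7400, (B,nl_idx)→9000, (D,nl_idx)→11200 …(+2); best=2200 via (D,hash)
  {AB}: card=16000; try (A,hash)→1920, (B,merge)→4720, (A,merge)→5040, (B,hash)→7360, (B,nl_idx)→16800, (B,nl)→32080 …(+1); best=1920 via (A,hash)
  {BCD}: card=400000; try (B,hash)→14100, (C,hash)→14200, (B,merge)→75900, (C,merge)→116450, (B,nl_idx)→446900, (B,nl)→2001900 …(+1); best=14100 via (B,hash)
  {ABD}: card=320000; try (A,hash)→11320, (D,hash)→19320, (A,merge)→114840, (D,merge)→242720, (D,nl_idx)→433920, (A,nl)→642200 …(+1); best=11320 via (A,hash)
  {ABCD}: card=16000000; try (C,hash)→335320, (A,hash)→415220, (C,merge)→6413570, (A,merge)→8014740, (A,nl)→32014100, (C,nl)→80011320; best=335320 via (C,hash)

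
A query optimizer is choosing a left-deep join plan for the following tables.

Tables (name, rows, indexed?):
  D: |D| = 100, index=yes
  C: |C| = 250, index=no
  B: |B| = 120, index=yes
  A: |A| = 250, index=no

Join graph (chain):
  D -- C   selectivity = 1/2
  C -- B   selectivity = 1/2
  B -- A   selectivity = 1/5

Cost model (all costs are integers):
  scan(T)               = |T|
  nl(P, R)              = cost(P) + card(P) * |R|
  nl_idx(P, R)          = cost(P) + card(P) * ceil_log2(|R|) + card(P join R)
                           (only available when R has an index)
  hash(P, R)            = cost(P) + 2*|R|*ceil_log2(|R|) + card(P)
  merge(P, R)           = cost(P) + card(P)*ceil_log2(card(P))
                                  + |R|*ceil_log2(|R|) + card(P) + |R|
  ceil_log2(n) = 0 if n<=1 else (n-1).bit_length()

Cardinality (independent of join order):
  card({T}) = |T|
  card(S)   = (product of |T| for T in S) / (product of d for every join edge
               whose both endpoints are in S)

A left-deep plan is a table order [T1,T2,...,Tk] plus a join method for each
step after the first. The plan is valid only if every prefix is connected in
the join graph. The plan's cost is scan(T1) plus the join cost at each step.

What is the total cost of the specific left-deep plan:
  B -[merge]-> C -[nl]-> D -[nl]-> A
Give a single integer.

step 1: scan B: cost=120, card=120
step 2: join C via merge
    card(P join C) = 120*250/(2) = 15000
    cost = 120 + 120*7 + 250*8 + 120 + 250 = 3330
step 3: join D via nl
    card(P join D) = 15000*100/(2) = 750000
    cost = 3330 + 15000*100 = 1503330
step 4: join A via nl
    card(P join A) = 750000*250/(5) = 37500000
    cost = 1503330 + 750000*250 = 189003330

189003330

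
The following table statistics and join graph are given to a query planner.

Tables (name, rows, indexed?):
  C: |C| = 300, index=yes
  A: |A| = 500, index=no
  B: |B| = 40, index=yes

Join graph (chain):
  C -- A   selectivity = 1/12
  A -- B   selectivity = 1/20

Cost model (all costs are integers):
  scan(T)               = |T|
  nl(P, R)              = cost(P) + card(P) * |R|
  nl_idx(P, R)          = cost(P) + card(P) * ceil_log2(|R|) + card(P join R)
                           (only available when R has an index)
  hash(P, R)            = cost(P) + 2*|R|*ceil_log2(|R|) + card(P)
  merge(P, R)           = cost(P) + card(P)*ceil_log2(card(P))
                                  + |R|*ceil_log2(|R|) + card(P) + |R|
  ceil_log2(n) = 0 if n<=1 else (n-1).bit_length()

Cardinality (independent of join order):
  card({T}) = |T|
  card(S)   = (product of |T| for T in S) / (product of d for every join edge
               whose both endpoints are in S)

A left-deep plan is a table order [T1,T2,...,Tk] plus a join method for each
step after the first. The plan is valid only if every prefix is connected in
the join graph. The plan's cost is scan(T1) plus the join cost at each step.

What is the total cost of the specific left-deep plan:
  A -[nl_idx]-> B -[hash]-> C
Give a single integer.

step 1: scan A: cost=500, card=500
step 2: join B via nl_idx
    card(P join B) = 500*40/(20) = 1000
    cost = 500 + 500*6 + 1000 = 4500
step 3: join C via hash
    card(P join C) = 1000*300/(12) = 25000
    cost = 4500 + 2*300*9 + 1000 = 10900

10900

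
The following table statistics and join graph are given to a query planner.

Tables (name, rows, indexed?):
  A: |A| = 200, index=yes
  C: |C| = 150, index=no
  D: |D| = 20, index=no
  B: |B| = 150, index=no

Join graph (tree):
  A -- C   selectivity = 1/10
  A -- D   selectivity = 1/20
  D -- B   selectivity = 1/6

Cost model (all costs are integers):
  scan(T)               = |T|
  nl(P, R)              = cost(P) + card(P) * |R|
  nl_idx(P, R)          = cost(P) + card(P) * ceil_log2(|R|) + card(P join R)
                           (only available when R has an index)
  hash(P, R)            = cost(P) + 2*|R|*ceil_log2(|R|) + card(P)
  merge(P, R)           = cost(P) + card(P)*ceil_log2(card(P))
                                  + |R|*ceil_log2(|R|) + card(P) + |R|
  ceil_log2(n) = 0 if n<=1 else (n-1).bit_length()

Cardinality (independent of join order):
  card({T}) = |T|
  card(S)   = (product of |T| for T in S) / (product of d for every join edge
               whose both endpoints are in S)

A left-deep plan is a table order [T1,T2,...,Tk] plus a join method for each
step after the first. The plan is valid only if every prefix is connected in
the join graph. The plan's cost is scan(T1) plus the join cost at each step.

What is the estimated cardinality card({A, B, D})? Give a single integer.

5000

Tables in S: A(200), B(150), D(20)
Edges inside S: A-D(d=20), D-B(d=6)
numerator = 200 * 150 * 20 = 600000
denominator = 20 * 6 = 120
card(S) = 600000 / 120 = 5000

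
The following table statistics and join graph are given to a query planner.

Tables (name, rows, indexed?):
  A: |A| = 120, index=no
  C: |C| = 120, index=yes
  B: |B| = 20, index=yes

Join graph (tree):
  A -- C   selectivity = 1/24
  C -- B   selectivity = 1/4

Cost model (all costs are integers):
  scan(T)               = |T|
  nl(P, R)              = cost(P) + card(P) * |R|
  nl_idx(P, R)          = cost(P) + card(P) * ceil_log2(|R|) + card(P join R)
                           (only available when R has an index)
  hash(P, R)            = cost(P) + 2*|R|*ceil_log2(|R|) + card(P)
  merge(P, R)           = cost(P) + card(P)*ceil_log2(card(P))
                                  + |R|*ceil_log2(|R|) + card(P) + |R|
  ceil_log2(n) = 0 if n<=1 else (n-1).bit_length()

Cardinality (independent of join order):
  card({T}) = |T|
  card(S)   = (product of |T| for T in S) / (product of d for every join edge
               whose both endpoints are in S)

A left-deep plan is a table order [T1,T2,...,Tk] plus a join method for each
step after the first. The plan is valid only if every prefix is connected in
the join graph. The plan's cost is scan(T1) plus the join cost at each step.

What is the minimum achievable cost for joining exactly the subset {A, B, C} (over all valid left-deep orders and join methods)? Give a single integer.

2360

Selinger DP over subsets of {A,B,C}:
  {A}: scan cost=120, card=120
  {C}: scan cost=120, card=120
  {B}: scan cost=20, card=20
  {AC}: card=600; try (C,nl_idx)→1560, (C,hash)→1920, (A,hash)→1920, (C,merge)→2040, (A,merge)→2040, (C,nl)→14520 …(+1); best=1560 via (C,nl_idx)
  {BC}: card=600; try (B,hash)→440, (C,nl_idx)→760, (C,merge)→1100, (B,merge)→1200, (B,nl_idx)→1320, (C,hash)→1720 …(+2); best=440 via (B,hash)
  {ABC}: card=3000; try (B,hash)→2360, (A,hash)→2720, (B,nl_idx)→7560, (A,merge)→8000, (B,merge)→8280, (B,nl)→13560 …(+1); best=2360 via (B,hash)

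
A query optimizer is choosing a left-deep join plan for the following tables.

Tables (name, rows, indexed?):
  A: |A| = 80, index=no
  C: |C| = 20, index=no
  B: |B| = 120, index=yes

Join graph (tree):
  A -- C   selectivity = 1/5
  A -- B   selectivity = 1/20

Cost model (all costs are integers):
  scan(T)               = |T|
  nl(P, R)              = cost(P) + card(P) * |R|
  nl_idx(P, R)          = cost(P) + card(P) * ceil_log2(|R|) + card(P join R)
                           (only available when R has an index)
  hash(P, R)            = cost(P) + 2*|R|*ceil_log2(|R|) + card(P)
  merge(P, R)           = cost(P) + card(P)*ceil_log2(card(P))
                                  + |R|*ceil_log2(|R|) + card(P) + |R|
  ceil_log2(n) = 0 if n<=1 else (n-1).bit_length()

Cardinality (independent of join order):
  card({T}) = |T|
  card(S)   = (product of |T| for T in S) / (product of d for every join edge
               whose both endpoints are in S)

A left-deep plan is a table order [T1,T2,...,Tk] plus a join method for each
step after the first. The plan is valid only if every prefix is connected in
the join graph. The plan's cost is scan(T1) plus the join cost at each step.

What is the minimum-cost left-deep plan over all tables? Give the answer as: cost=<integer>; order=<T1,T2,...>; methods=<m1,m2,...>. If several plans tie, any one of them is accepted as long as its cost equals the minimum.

cost=1800; order=A,B,C; methods=nl_idx,hash

Selinger DP (subsets sized 1..n):
  {A}: scan cost=80, card=80
  {C}: scan cost=20, card=20
  {B}: scan cost=120, card=120
  {AC}: card=320; try (C,hash)→360, (A,merge)→780, (C,merge)→840, (A,hash)→1160, (A,nl)→1620, (C,nl)→1680; best=360 via (C,hash)
  {AB}: card=480; try (B,nl_idx)→1120, (A,hash)→1360, (B,merge)→1680, (A,merge)→1720, (B,hash)→1840, (B,nl)→9680 …(+1); best=1120 via (B,nl_idx)
  {ABC}: card=1920; try (C,hash)→1800, (B,hash)→2360, (B,merge)→4520, (B,nl_idx)→4520, (C,merge)→6040, (C,nl)→10720 …(+1); best=1800 via (C,hash)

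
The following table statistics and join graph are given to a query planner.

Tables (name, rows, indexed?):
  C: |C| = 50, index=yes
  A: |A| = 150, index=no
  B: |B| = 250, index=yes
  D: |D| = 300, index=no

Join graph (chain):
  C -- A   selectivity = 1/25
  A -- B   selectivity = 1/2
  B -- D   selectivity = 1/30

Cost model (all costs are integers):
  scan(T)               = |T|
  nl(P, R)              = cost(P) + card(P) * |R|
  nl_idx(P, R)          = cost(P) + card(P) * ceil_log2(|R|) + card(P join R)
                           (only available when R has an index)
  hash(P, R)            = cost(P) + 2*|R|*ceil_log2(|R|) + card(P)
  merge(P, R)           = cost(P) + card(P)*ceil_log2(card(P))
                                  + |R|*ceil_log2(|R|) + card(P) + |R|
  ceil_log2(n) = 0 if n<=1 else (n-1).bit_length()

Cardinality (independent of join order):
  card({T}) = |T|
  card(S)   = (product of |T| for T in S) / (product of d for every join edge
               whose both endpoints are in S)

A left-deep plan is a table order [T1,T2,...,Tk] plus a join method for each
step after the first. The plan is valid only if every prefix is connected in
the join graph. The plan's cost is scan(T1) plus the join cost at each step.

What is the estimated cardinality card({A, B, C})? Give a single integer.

Tables in S: A(150), B(250), C(50)
Edges inside S: C-A(d=25), A-B(d=2)
numerator = 150 * 250 * 50 = 1875000
denominator = 25 * 2 = 50
card(S) = 1875000 / 50 = 37500

37500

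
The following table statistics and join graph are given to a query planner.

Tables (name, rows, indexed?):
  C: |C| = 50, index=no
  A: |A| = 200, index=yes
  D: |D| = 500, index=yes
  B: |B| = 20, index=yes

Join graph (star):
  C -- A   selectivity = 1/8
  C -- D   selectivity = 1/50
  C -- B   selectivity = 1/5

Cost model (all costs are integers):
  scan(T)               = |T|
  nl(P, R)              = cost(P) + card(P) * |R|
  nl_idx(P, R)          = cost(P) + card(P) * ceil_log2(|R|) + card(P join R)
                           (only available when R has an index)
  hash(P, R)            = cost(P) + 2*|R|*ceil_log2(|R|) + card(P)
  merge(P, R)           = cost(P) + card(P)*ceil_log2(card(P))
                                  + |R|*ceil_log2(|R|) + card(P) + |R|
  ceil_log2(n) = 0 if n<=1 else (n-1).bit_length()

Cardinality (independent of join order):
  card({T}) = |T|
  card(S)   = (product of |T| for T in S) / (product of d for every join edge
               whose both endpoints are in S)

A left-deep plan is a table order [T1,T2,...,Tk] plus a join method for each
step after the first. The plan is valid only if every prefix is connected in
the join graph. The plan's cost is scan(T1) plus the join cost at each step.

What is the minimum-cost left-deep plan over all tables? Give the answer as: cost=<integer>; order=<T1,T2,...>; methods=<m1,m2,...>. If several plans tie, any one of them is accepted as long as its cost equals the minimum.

Selinger DP (subsets sized 1..n):
  {C}: scan cost=50, card=50
  {A}: scan cost=200, card=200
  {D}: scan cost=500, card=500
  {B}: scan cost=20, card=20
  {AC}: card=1250; try (C,hash)→1000, (A,nl_idx)→1700, (A,merge)→2200, (C,merge)→2350, (A,hash)→3300, (A,nl)→10050 …(+1); best=1000 via (C,hash)
  {CD}: card=500; try (D,nl_idx)→1000, (C,hash)→1600, (D,merge)→5400, (C,merge)→5850, (D,hash)→9100, (D,nl)→25050 …(+1); best=1000 via (D,nl_idx)
  {BC}: card=200; try (B,hash)→300, (C,merge)→490, (B,nl_idx)→500, (B,merge)→520, (C,hash)→640, (C,nl)→1020 …(+1); best=300 via (B,hash)
  {ACD}: card=12500; try (A,hash)→4700, (A,merge)→7800, (D,hash)→11250, (A,nl_idx)→17500, (D,merge)→21000, (D,nl_idx)→24750 …(+2); best=4700 via (A,hash)
  {ABC}: card=5000; try (B,hash)→2450, (A,hash)→3700, (A,merge)→3900, (A,nl_idx)→6900, (B,nl_idx)→12250, (B,merge)→16120 …(+2); best=2450 via (B,hash)
  {BCD}: card=2000; try (B,hash)→1700, (D,nl_idx)→4100, (B,nl_idx)→5500, (B,merge)→6120, (D,merge)→7100, (D,hash)→9500 …(+2); best=1700 via (B,hash)
  {ABCD}: card=50000; try (A,hash)→6900, (D,hash)→16450, (B,hash)→17400, (A,merge)→27500, (A,nl_idx)→67700, (D,merge)→77450 …(+6); best=6900 via (A,hash)

cost=6900; order=C,D,B,A; methods=nl_idx,hash,hash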